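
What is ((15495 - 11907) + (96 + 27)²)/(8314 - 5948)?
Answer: 18717/2366 ≈ 7.9108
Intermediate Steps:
((15495 - 11907) + (96 + 27)²)/(8314 - 5948) = (3588 + 123²)/2366 = (3588 + 15129)*(1/2366) = 18717*(1/2366) = 18717/2366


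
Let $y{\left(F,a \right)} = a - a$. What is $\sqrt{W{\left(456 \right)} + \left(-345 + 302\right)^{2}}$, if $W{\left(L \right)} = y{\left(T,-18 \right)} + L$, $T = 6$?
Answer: $\sqrt{2305} \approx 48.01$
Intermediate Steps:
$y{\left(F,a \right)} = 0$
$W{\left(L \right)} = L$ ($W{\left(L \right)} = 0 + L = L$)
$\sqrt{W{\left(456 \right)} + \left(-345 + 302\right)^{2}} = \sqrt{456 + \left(-345 + 302\right)^{2}} = \sqrt{456 + \left(-43\right)^{2}} = \sqrt{456 + 1849} = \sqrt{2305}$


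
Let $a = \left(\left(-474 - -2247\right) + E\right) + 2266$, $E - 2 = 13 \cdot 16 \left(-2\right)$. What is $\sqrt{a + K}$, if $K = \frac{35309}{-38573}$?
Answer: $\frac{6 \sqrt{518280442}}{2269} \approx 60.2$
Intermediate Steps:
$E = -414$ ($E = 2 + 13 \cdot 16 \left(-2\right) = 2 + 208 \left(-2\right) = 2 - 416 = -414$)
$a = 3625$ ($a = \left(\left(-474 - -2247\right) - 414\right) + 2266 = \left(\left(-474 + 2247\right) - 414\right) + 2266 = \left(1773 - 414\right) + 2266 = 1359 + 2266 = 3625$)
$K = - \frac{2077}{2269}$ ($K = 35309 \left(- \frac{1}{38573}\right) = - \frac{2077}{2269} \approx -0.91538$)
$\sqrt{a + K} = \sqrt{3625 - \frac{2077}{2269}} = \sqrt{\frac{8223048}{2269}} = \frac{6 \sqrt{518280442}}{2269}$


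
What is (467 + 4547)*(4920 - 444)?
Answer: 22442664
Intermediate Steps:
(467 + 4547)*(4920 - 444) = 5014*4476 = 22442664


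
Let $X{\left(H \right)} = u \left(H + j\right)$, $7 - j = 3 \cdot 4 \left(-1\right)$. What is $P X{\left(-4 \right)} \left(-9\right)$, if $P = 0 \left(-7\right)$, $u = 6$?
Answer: $0$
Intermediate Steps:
$P = 0$
$j = 19$ ($j = 7 - 3 \cdot 4 \left(-1\right) = 7 - 12 \left(-1\right) = 7 - -12 = 7 + 12 = 19$)
$X{\left(H \right)} = 114 + 6 H$ ($X{\left(H \right)} = 6 \left(H + 19\right) = 6 \left(19 + H\right) = 114 + 6 H$)
$P X{\left(-4 \right)} \left(-9\right) = 0 \left(114 + 6 \left(-4\right)\right) \left(-9\right) = 0 \left(114 - 24\right) \left(-9\right) = 0 \cdot 90 \left(-9\right) = 0 \left(-9\right) = 0$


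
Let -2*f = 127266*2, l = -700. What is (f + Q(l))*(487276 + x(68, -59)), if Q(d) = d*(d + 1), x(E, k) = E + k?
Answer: 176413737690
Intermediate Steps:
Q(d) = d*(1 + d)
f = -127266 (f = -63633*2 = -1/2*254532 = -127266)
(f + Q(l))*(487276 + x(68, -59)) = (-127266 - 700*(1 - 700))*(487276 + (68 - 59)) = (-127266 - 700*(-699))*(487276 + 9) = (-127266 + 489300)*487285 = 362034*487285 = 176413737690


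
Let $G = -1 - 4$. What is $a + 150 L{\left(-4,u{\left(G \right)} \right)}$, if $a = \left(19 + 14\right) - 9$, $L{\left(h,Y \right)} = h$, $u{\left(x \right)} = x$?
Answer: $-576$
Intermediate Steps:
$G = -5$ ($G = -1 - 4 = -5$)
$a = 24$ ($a = 33 - 9 = 24$)
$a + 150 L{\left(-4,u{\left(G \right)} \right)} = 24 + 150 \left(-4\right) = 24 - 600 = -576$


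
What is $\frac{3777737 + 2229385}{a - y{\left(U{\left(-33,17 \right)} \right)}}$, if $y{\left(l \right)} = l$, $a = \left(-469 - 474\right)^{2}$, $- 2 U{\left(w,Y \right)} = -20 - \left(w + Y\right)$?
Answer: $\frac{6007122}{889247} \approx 6.7553$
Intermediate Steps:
$U{\left(w,Y \right)} = 10 + \frac{Y}{2} + \frac{w}{2}$ ($U{\left(w,Y \right)} = - \frac{-20 - \left(w + Y\right)}{2} = - \frac{-20 - \left(Y + w\right)}{2} = - \frac{-20 - Y - w}{2} = 10 + \frac{Y}{2} + \frac{w}{2}$)
$a = 889249$ ($a = \left(-943\right)^{2} = 889249$)
$\frac{3777737 + 2229385}{a - y{\left(U{\left(-33,17 \right)} \right)}} = \frac{3777737 + 2229385}{889249 - \left(10 + \frac{1}{2} \cdot 17 + \frac{1}{2} \left(-33\right)\right)} = \frac{6007122}{889249 - \left(10 + \frac{17}{2} - \frac{33}{2}\right)} = \frac{6007122}{889249 - 2} = \frac{6007122}{889247}$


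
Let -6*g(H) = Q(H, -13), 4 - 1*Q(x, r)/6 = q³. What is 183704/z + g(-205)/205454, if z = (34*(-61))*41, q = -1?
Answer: -18871573393/8735287718 ≈ -2.1604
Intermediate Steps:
z = -85034 (z = -2074*41 = -85034)
Q(x, r) = 30 (Q(x, r) = 24 - 6*(-1)³ = 24 - 6*(-1) = 24 + 6 = 30)
g(H) = -5 (g(H) = -⅙*30 = -5)
183704/z + g(-205)/205454 = 183704/(-85034) - 5/205454 = 183704*(-1/85034) - 5*1/205454 = -91852/42517 - 5/205454 = -18871573393/8735287718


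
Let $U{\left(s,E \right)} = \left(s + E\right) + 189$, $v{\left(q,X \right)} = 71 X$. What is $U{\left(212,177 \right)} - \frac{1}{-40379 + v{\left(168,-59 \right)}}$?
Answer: $\frac{25760305}{44568} \approx 578.0$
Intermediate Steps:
$U{\left(s,E \right)} = 189 + E + s$ ($U{\left(s,E \right)} = \left(E + s\right) + 189 = 189 + E + s$)
$U{\left(212,177 \right)} - \frac{1}{-40379 + v{\left(168,-59 \right)}} = \left(189 + 177 + 212\right) - \frac{1}{-40379 + 71 \left(-59\right)} = 578 - \frac{1}{-40379 - 4189} = 578 - \frac{1}{-44568} = 578 - - \frac{1}{44568} = 578 + \frac{1}{44568} = \frac{25760305}{44568}$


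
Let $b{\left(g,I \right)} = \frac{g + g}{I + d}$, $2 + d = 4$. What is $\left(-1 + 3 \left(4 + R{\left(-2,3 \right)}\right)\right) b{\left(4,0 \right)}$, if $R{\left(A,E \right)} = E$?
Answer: $80$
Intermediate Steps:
$d = 2$ ($d = -2 + 4 = 2$)
$b{\left(g,I \right)} = \frac{2 g}{2 + I}$ ($b{\left(g,I \right)} = \frac{g + g}{I + 2} = \frac{2 g}{2 + I}$)
$\left(-1 + 3 \left(4 + R{\left(-2,3 \right)}\right)\right) b{\left(4,0 \right)} = \left(-1 + 3 \left(4 + 3\right)\right) 2 \cdot 4 \frac{1}{2 + 0} = \left(-1 + 3 \cdot 7\right) 2 \cdot 4 \cdot \frac{1}{2} = \left(-1 + 21\right) 2 \cdot 4 \cdot \frac{1}{2} = 20 \cdot 4 = 80$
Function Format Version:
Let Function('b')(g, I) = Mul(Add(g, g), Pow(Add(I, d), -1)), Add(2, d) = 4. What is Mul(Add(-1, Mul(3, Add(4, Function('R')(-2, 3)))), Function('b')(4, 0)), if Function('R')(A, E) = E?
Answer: 80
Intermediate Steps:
d = 2 (d = Add(-2, 4) = 2)
Function('b')(g, I) = Mul(2, g, Pow(Add(2, I), -1)) (Function('b')(g, I) = Mul(Add(g, g), Pow(Add(I, 2), -1)) = Mul(Mul(2, g), Pow(Add(2, I), -1)) = Mul(2, g, Pow(Add(2, I), -1)))
Mul(Add(-1, Mul(3, Add(4, Function('R')(-2, 3)))), Function('b')(4, 0)) = Mul(Add(-1, Mul(3, Add(4, 3))), Mul(2, 4, Pow(Add(2, 0), -1))) = Mul(Add(-1, Mul(3, 7)), Mul(2, 4, Pow(2, -1))) = Mul(Add(-1, 21), Mul(2, 4, Rational(1, 2))) = Mul(20, 4) = 80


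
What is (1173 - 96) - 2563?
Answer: -1486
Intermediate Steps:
(1173 - 96) - 2563 = 1077 - 2563 = -1486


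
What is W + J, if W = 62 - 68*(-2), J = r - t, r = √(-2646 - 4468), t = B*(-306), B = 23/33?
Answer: 4524/11 + I*√7114 ≈ 411.27 + 84.344*I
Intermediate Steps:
B = 23/33 (B = 23*(1/33) = 23/33 ≈ 0.69697)
t = -2346/11 (t = (23/33)*(-306) = -2346/11 ≈ -213.27)
r = I*√7114 (r = √(-7114) = I*√7114 ≈ 84.344*I)
J = 2346/11 + I*√7114 (J = I*√7114 - 1*(-2346/11) = I*√7114 + 2346/11 = 2346/11 + I*√7114 ≈ 213.27 + 84.344*I)
W = 198 (W = 62 + 136 = 198)
W + J = 198 + (2346/11 + I*√7114) = 4524/11 + I*√7114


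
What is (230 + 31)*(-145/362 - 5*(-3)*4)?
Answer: 5631075/362 ≈ 15555.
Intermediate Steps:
(230 + 31)*(-145/362 - 5*(-3)*4) = 261*(-145*1/362 + 15*4) = 261*(-145/362 + 60) = 261*(21575/362) = 5631075/362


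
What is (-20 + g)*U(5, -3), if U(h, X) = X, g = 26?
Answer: -18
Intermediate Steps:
(-20 + g)*U(5, -3) = (-20 + 26)*(-3) = 6*(-3) = -18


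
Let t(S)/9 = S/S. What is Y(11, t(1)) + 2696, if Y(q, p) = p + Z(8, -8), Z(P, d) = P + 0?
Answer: 2713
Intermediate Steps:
Z(P, d) = P
t(S) = 9 (t(S) = 9*(S/S) = 9*1 = 9)
Y(q, p) = 8 + p (Y(q, p) = p + 8 = 8 + p)
Y(11, t(1)) + 2696 = (8 + 9) + 2696 = 17 + 2696 = 2713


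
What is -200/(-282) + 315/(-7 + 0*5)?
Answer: -6245/141 ≈ -44.291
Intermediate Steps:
-200/(-282) + 315/(-7 + 0*5) = -200*(-1/282) + 315/(-7 + 0) = 100/141 + 315/(-7) = 100/141 + 315*(-1/7) = 100/141 - 45 = -6245/141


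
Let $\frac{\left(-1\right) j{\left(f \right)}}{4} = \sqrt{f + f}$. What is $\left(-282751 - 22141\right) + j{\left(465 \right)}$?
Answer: $-304892 - 4 \sqrt{930} \approx -3.0501 \cdot 10^{5}$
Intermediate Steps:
$j{\left(f \right)} = - 4 \sqrt{2} \sqrt{f}$ ($j{\left(f \right)} = - 4 \sqrt{f + f} = - 4 \sqrt{2 f} = - 4 \sqrt{2} \sqrt{f}$)
$\left(-282751 - 22141\right) + j{\left(465 \right)} = \left(-282751 - 22141\right) - 4 \sqrt{2} \sqrt{465} = -304892 - 4 \sqrt{930}$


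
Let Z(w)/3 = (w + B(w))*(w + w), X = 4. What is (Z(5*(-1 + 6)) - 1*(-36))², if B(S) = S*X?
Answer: 352913796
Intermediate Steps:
B(S) = 4*S (B(S) = S*4 = 4*S)
Z(w) = 30*w² (Z(w) = 3*((w + 4*w)*(w + w)) = 3*((5*w)*(2*w)) = 3*(10*w²) = 30*w²)
(Z(5*(-1 + 6)) - 1*(-36))² = (30*(5*(-1 + 6))² - 1*(-36))² = (30*(5*5)² + 36)² = (30*25² + 36)² = (30*625 + 36)² = (18750 + 36)² = 18786² = 352913796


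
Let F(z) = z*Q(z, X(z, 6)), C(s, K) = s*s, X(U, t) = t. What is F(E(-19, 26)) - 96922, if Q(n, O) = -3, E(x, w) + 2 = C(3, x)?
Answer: -96943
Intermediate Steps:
C(s, K) = s²
E(x, w) = 7 (E(x, w) = -2 + 3² = -2 + 9 = 7)
F(z) = -3*z (F(z) = z*(-3) = -3*z)
F(E(-19, 26)) - 96922 = -3*7 - 96922 = -21 - 96922 = -96943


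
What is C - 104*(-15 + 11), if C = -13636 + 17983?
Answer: 4763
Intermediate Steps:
C = 4347
C - 104*(-15 + 11) = 4347 - 104*(-15 + 11) = 4347 - 104*(-4) = 4347 - 1*(-416) = 4347 + 416 = 4763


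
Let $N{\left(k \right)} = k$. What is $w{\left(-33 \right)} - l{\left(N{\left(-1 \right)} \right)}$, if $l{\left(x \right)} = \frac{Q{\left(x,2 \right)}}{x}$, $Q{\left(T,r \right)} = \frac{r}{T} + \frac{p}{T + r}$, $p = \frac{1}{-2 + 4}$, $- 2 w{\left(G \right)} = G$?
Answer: $15$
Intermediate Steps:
$w{\left(G \right)} = - \frac{G}{2}$
$p = \frac{1}{2} \approx 0.5$
$Q{\left(T,r \right)} = \frac{1}{2 \left(T + r\right)} + \frac{r}{T}$ ($Q{\left(T,r \right)} = \frac{r}{T} + \frac{1}{2 \left(T + r\right)} = \frac{1}{2 \left(T + r\right)} + \frac{r}{T}$)
$l{\left(x \right)} = \frac{4 + \frac{5 x}{2}}{x^{2} \left(2 + x\right)}$ ($l{\left(x \right)} = \frac{\frac{1}{x} \frac{1}{x + 2} \left(2^{2} + \frac{x}{2} + x 2\right)}{x} = \frac{\frac{1}{x} \frac{1}{2 + x} \left(4 + \frac{x}{2} + 2 x\right)}{x} = \frac{\frac{1}{x} \frac{1}{2 + x} \left(4 + \frac{5 x}{2}\right)}{x} = \frac{4 + \frac{5 x}{2}}{x^{2} \left(2 + x\right)}$)
$w{\left(-33 \right)} - l{\left(N{\left(-1 \right)} \right)} = \left(- \frac{1}{2}\right) \left(-33\right) - \frac{8 + 5 \left(-1\right)}{2 \cdot 1 \left(2 - 1\right)} = \frac{33}{2} - \frac{1}{2} \cdot 1 \cdot 1^{-1} \left(8 - 5\right) = \frac{33}{2} - \frac{1}{2} \cdot 1 \cdot 1 \cdot 3 = \frac{33}{2} - \frac{3}{2} = 15$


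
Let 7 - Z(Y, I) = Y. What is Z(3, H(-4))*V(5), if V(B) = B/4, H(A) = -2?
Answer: 5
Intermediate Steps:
V(B) = B/4 (V(B) = B*(¼) = B/4)
Z(Y, I) = 7 - Y
Z(3, H(-4))*V(5) = (7 - 1*3)*((¼)*5) = (7 - 3)*(5/4) = 4*(5/4) = 5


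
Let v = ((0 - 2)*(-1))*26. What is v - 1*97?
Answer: -45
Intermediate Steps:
v = 52 (v = -2*(-1)*26 = 2*26 = 52)
v - 1*97 = 52 - 1*97 = 52 - 97 = -45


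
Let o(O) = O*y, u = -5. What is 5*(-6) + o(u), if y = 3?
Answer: -45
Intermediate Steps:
o(O) = 3*O (o(O) = O*3 = 3*O)
5*(-6) + o(u) = 5*(-6) + 3*(-5) = -30 - 15 = -45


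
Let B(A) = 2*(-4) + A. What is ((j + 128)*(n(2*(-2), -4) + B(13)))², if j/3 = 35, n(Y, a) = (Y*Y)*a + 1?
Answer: 182628196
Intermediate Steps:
n(Y, a) = 1 + a*Y² (n(Y, a) = Y²*a + 1 = a*Y² + 1 = 1 + a*Y²)
j = 105 (j = 3*35 = 105)
B(A) = -8 + A
((j + 128)*(n(2*(-2), -4) + B(13)))² = ((105 + 128)*((1 - 4*(2*(-2))²) + (-8 + 13)))² = (233*((1 - 4*(-4)²) + 5))² = (233*((1 - 4*16) + 5))² = (233*((1 - 64) + 5))² = (233*(-63 + 5))² = (233*(-58))² = (-13514)² = 182628196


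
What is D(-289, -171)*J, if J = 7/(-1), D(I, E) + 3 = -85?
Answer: 616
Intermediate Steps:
D(I, E) = -88 (D(I, E) = -3 - 85 = -88)
J = -7 (J = 7*(-1) = -7)
D(-289, -171)*J = -88*(-7) = 616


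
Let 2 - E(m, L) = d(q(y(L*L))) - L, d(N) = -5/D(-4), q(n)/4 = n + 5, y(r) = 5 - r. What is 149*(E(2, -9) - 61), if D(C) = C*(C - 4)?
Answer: -323479/32 ≈ -10109.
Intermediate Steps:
D(C) = C*(-4 + C)
q(n) = 20 + 4*n (q(n) = 4*(n + 5) = 4*(5 + n) = 20 + 4*n)
d(N) = -5/32 (d(N) = -5*(-1/(4*(-4 - 4))) = -5/((-4*(-8))) = -5/32)
E(m, L) = 69/32 + L (E(m, L) = 2 - (-5/32 - L) = 2 + (5/32 + L) = 69/32 + L)
149*(E(2, -9) - 61) = 149*((69/32 - 9) - 61) = 149*(-219/32 - 61) = 149*(-2171/32) = -323479/32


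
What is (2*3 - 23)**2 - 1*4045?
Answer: -3756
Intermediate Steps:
(2*3 - 23)**2 - 1*4045 = (6 - 23)**2 - 4045 = (-17)**2 - 4045 = 289 - 4045 = -3756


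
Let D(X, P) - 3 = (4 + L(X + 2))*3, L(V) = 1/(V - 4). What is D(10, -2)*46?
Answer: 2829/4 ≈ 707.25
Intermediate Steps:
L(V) = 1/(-4 + V)
D(X, P) = 15 + 3/(-2 + X) (D(X, P) = 3 + (4 + 1/(-4 + (X + 2)))*3 = 3 + (4 + 1/(-4 + (2 + X)))*3 = 3 + (4 + 1/(-2 + X))*3 = 3 + (12 + 3/(-2 + X)) = 15 + 3/(-2 + X))
D(10, -2)*46 = (3*(-9 + 5*10)/(-2 + 10))*46 = (3*(-9 + 50)/8)*46 = (3*(⅛)*41)*46 = (123/8)*46 = 2829/4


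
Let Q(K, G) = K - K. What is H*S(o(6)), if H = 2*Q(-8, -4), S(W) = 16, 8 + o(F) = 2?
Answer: 0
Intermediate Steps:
o(F) = -6 (o(F) = -8 + 2 = -6)
Q(K, G) = 0
H = 0 (H = 2*0 = 0)
H*S(o(6)) = 0*16 = 0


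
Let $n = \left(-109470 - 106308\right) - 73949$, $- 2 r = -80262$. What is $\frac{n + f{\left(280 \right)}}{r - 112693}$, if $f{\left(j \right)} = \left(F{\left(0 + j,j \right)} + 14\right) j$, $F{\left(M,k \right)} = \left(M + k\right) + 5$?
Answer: $\frac{127607}{72562} \approx 1.7586$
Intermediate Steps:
$r = 40131$ ($r = \left(- \frac{1}{2}\right) \left(-80262\right) = 40131$)
$n = -289727$ ($n = -215778 - 73949 = -289727$)
$F{\left(M,k \right)} = 5 + M + k$
$f{\left(j \right)} = j \left(19 + 2 j\right)$ ($f{\left(j \right)} = \left(\left(5 + \left(0 + j\right) + j\right) + 14\right) j = \left(\left(5 + j + j\right) + 14\right) j = \left(\left(5 + 2 j\right) + 14\right) j = \left(19 + 2 j\right) j = j \left(19 + 2 j\right)$)
$\frac{n + f{\left(280 \right)}}{r - 112693} = \frac{-289727 + 280 \left(19 + 2 \cdot 280\right)}{40131 - 112693} = \frac{-289727 + 280 \left(19 + 560\right)}{-72562} = \left(-289727 + 280 \cdot 579\right) \left(- \frac{1}{72562}\right) = \left(-289727 + 162120\right) \left(- \frac{1}{72562}\right) = \left(-127607\right) \left(- \frac{1}{72562}\right) = \frac{127607}{72562}$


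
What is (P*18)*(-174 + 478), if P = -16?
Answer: -87552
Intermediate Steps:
(P*18)*(-174 + 478) = (-16*18)*(-174 + 478) = -288*304 = -87552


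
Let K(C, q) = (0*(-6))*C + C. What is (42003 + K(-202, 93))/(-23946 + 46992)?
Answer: 41801/23046 ≈ 1.8138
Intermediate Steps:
K(C, q) = C (K(C, q) = 0*C + C = 0 + C = C)
(42003 + K(-202, 93))/(-23946 + 46992) = (42003 - 202)/(-23946 + 46992) = 41801/23046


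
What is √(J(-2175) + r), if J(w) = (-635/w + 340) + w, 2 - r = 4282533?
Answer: I*√810709101105/435 ≈ 2069.9*I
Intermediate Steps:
r = -4282531 (r = 2 - 1*4282533 = 2 - 4282533 = -4282531)
J(w) = 340 + w - 635/w (J(w) = (340 - 635/w) + w = 340 + w - 635/w)
√(J(-2175) + r) = √((340 - 2175 - 635/(-2175)) - 4282531) = √((340 - 2175 - 635*(-1/2175)) - 4282531) = √((340 - 2175 + 127/435) - 4282531) = √(-798098/435 - 4282531) = √(-1863699083/435) = I*√810709101105/435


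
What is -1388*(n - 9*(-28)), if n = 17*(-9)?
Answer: -137412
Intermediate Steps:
n = -153
-1388*(n - 9*(-28)) = -1388*(-153 - 9*(-28)) = -1388*(-153 + 252) = -1388*99 = -137412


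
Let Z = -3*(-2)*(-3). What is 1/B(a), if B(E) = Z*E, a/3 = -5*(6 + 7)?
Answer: 1/3510 ≈ 0.00028490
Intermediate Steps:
a = -195 (a = 3*(-5*(6 + 7)) = 3*(-5*13) = 3*(-65) = -195)
Z = -18 (Z = 6*(-3) = -18)
B(E) = -18*E
1/B(a) = 1/(-18*(-195)) = 1/3510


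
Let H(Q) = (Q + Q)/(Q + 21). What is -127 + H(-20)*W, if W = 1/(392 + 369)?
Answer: -96687/761 ≈ -127.05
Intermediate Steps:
H(Q) = 2*Q/(21 + Q) (H(Q) = (2*Q)/(21 + Q) = 2*Q/(21 + Q))
W = 1/761 ≈ 0.0013141
-127 + H(-20)*W = -127 + (2*(-20)/(21 - 20))*(1/761) = -127 + (2*(-20)/1)*(1/761) = -127 + (2*(-20)*1)*(1/761) = -127 - 40*1/761 = -127 - 40/761 = -96687/761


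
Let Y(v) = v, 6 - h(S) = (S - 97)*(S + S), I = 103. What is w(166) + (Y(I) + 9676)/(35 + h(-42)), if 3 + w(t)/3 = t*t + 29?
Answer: 962739931/11635 ≈ 82745.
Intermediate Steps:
w(t) = 78 + 3*t² (w(t) = -9 + 3*(t*t + 29) = -9 + 3*(t² + 29) = -9 + 3*(29 + t²) = -9 + (87 + 3*t²) = 78 + 3*t²)
h(S) = 6 - 2*S*(-97 + S) (h(S) = 6 - (S - 97)*(S + S) = 6 - (-97 + S)*2*S = 6 - 2*S*(-97 + S))
w(166) + (Y(I) + 9676)/(35 + h(-42)) = (78 + 3*166²) + (103 + 9676)/(35 + (6 - 2*(-42)² + 194*(-42))) = (78 + 3*27556) + 9779/(35 + (6 - 2*1764 - 8148)) = (78 + 82668) + 9779/(35 + (6 - 3528 - 8148)) = 82746 + 9779/(35 - 11670) = 82746 + 9779/(-11635) = 82746 + 9779*(-1/11635) = 82746 - 9779/11635 = 962739931/11635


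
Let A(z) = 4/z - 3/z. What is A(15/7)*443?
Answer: 3101/15 ≈ 206.73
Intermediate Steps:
A(z) = 1/z
A(15/7)*443 = 443/(15/7) = (7/15)*443 = 3101/15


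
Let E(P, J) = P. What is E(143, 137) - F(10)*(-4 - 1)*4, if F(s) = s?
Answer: 343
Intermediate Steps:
E(143, 137) - F(10)*(-4 - 1)*4 = 143 - 10*(-4 - 1)*4 = 143 - 10*(-5*4) = 143 - 10*(-20) = 143 - 1*(-200) = 143 + 200 = 343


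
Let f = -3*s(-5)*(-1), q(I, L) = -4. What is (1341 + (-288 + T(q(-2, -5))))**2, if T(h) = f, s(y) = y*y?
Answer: 1272384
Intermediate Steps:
s(y) = y**2
f = 75 (f = -3*(-5)**2*(-1) = -3*25*(-1) = -75*(-1) = 75)
T(h) = 75
(1341 + (-288 + T(q(-2, -5))))**2 = (1341 + (-288 + 75))**2 = (1341 - 213)**2 = 1128**2 = 1272384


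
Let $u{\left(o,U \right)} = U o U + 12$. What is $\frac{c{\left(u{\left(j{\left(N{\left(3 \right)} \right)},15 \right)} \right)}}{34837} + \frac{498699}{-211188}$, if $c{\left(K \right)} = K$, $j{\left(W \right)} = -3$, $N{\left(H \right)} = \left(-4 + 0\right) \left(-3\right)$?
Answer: $- \frac{5837731569}{2452385452} \approx -2.3804$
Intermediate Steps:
$N{\left(H \right)} = 12$ ($N{\left(H \right)} = \left(-4\right) \left(-3\right) = 12$)
$u{\left(o,U \right)} = 12 + o U^{2}$ ($u{\left(o,U \right)} = o U^{2} + 12 = 12 + o U^{2}$)
$\frac{c{\left(u{\left(j{\left(N{\left(3 \right)} \right)},15 \right)} \right)}}{34837} + \frac{498699}{-211188} = \frac{12 - 3 \cdot 15^{2}}{34837} + \frac{498699}{-211188} = \left(12 - 675\right) \frac{1}{34837} + 498699 \left(- \frac{1}{211188}\right) = \left(12 - 675\right) \frac{1}{34837} - \frac{166233}{70396} = \left(-663\right) \frac{1}{34837} - \frac{166233}{70396} = - \frac{663}{34837} - \frac{166233}{70396} = - \frac{5837731569}{2452385452}$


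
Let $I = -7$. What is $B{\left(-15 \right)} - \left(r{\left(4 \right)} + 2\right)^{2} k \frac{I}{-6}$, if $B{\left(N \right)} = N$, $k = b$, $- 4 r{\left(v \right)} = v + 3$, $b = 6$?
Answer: $- \frac{247}{16} \approx -15.438$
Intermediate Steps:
$r{\left(v \right)} = - \frac{3}{4} - \frac{v}{4}$ ($r{\left(v \right)} = - \frac{v + 3}{4} = - \frac{3 + v}{4} = - \frac{3}{4} - \frac{v}{4}$)
$k = 6$
$B{\left(-15 \right)} - \left(r{\left(4 \right)} + 2\right)^{2} k \frac{I}{-6} = -15 - \left(\left(- \frac{3}{4} - 1\right) + 2\right)^{2} \cdot 6 \left(- \frac{7}{-6}\right) = -15 - \left(\left(- \frac{3}{4} - 1\right) + 2\right)^{2} \cdot 6 \left(\left(-7\right) \left(- \frac{1}{6}\right)\right) = -15 - \left(- \frac{7}{4} + 2\right)^{2} \cdot 6 \cdot \frac{7}{6} = -15 - \left(\frac{1}{4}\right)^{2} \cdot 6 \cdot \frac{7}{6} = -15 - \frac{1}{16} \cdot 6 \cdot \frac{7}{6} = -15 - \frac{3}{8} \cdot \frac{7}{6} = -15 - \frac{7}{16} = - \frac{247}{16}$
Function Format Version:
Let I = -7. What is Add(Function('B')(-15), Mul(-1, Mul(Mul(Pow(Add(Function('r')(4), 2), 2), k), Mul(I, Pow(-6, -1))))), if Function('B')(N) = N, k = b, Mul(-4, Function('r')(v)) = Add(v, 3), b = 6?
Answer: Rational(-247, 16) ≈ -15.438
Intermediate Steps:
Function('r')(v) = Add(Rational(-3, 4), Mul(Rational(-1, 4), v)) (Function('r')(v) = Mul(Rational(-1, 4), Add(v, 3)) = Mul(Rational(-1, 4), Add(3, v)) = Add(Rational(-3, 4), Mul(Rational(-1, 4), v)))
k = 6
Add(Function('B')(-15), Mul(-1, Mul(Mul(Pow(Add(Function('r')(4), 2), 2), k), Mul(I, Pow(-6, -1))))) = Add(-15, Mul(-1, Mul(Mul(Pow(Add(Add(Rational(-3, 4), Mul(Rational(-1, 4), 4)), 2), 2), 6), Mul(-7, Pow(-6, -1))))) = Add(-15, Mul(-1, Mul(Mul(Pow(Add(Add(Rational(-3, 4), -1), 2), 2), 6), Mul(-7, Rational(-1, 6))))) = Add(-15, Mul(-1, Mul(Mul(Pow(Add(Rational(-7, 4), 2), 2), 6), Rational(7, 6)))) = Add(-15, Mul(-1, Mul(Mul(Pow(Rational(1, 4), 2), 6), Rational(7, 6)))) = Add(-15, Mul(-1, Mul(Mul(Rational(1, 16), 6), Rational(7, 6)))) = Add(-15, Mul(-1, Mul(Rational(3, 8), Rational(7, 6)))) = Add(-15, Mul(-1, Rational(7, 16))) = Add(-15, Rational(-7, 16)) = Rational(-247, 16)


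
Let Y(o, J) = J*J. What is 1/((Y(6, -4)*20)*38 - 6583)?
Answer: 1/5577 ≈ 0.00017931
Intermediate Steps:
Y(o, J) = J²
1/((Y(6, -4)*20)*38 - 6583) = 1/(((-4)²*20)*38 - 6583) = 1/((16*20)*38 - 6583) = 1/(320*38 - 6583) = 1/(12160 - 6583) = 1/5577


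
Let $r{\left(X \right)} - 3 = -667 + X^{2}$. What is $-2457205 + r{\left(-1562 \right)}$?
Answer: $-18025$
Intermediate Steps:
$r{\left(X \right)} = -664 + X^{2}$ ($r{\left(X \right)} = 3 + \left(-667 + X^{2}\right) = -664 + X^{2}$)
$-2457205 + r{\left(-1562 \right)} = -2457205 - \left(664 - \left(-1562\right)^{2}\right) = -2457205 + \left(-664 + 2439844\right) = -2457205 + 2439180 = -18025$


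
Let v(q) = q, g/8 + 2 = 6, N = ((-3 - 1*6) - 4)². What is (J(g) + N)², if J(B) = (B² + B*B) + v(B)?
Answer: 5058001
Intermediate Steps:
N = 169 (N = ((-3 - 6) - 4)² = (-9 - 4)² = (-13)² = 169)
g = 32 (g = -16 + 8*6 = -16 + 48 = 32)
J(B) = B + 2*B² (J(B) = (B² + B*B) + B = (B² + B²) + B = 2*B² + B = B + 2*B²)
(J(g) + N)² = (32*(1 + 2*32) + 169)² = (32*(1 + 64) + 169)² = (32*65 + 169)² = (2080 + 169)² = 2249² = 5058001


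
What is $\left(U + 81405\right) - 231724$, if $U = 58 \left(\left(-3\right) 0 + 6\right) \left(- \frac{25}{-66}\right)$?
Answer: $- \frac{1652059}{11} \approx -1.5019 \cdot 10^{5}$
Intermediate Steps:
$U = \frac{1450}{11}$ ($U = 58 \left(0 + 6\right) \left(\left(-25\right) \left(- \frac{1}{66}\right)\right) = 58 \cdot 6 \cdot \frac{25}{66} = 348 \cdot \frac{25}{66} = \frac{1450}{11} \approx 131.82$)
$\left(U + 81405\right) - 231724 = \left(\frac{1450}{11} + 81405\right) - 231724 = \frac{896905}{11} - 231724 = - \frac{1652059}{11}$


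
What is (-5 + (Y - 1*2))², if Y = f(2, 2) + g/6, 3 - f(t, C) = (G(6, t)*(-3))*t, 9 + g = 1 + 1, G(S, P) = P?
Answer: 1681/36 ≈ 46.694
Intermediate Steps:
g = -7 (g = -9 + (1 + 1) = -9 + 2 = -7)
f(t, C) = 3 + 3*t² (f(t, C) = 3 - t*(-3)*t = 3 - (-3*t)*t = 3 - (-3)*t² = 3 + 3*t²)
Y = 83/6 (Y = (3 + 3*2²) - 7/6 = (3 + 3*4) + (⅙)*(-7) = (3 + 12) - 7/6 = 15 - 7/6 = 83/6 ≈ 13.833)
(-5 + (Y - 1*2))² = (-5 + (83/6 - 1*2))² = (-5 + (83/6 - 2))² = (-5 + 71/6)² = (41/6)² = 1681/36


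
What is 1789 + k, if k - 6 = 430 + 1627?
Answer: 3852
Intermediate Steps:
k = 2063 (k = 6 + (430 + 1627) = 6 + 2057 = 2063)
1789 + k = 1789 + 2063 = 3852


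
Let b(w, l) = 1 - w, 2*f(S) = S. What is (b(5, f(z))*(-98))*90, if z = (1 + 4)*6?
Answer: 35280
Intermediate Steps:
z = 30 (z = 5*6 = 30)
f(S) = S/2
(b(5, f(z))*(-98))*90 = ((1 - 1*5)*(-98))*90 = ((1 - 5)*(-98))*90 = -4*(-98)*90 = 392*90 = 35280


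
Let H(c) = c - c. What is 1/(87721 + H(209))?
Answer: 1/87721 ≈ 1.1400e-5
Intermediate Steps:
H(c) = 0
1/(87721 + H(209)) = 1/(87721 + 0) = 1/87721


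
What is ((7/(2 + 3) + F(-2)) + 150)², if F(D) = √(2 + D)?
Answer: 573049/25 ≈ 22922.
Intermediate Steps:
((7/(2 + 3) + F(-2)) + 150)² = ((7/(2 + 3) + √(2 - 2)) + 150)² = ((7/5 + √0) + 150)² = ((7*(⅕) + 0) + 150)² = ((7/5 + 0) + 150)² = (7/5 + 150)² = (757/5)² = 573049/25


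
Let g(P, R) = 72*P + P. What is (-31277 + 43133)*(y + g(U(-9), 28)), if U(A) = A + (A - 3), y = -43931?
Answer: -539021184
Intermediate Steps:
U(A) = -3 + 2*A (U(A) = A + (-3 + A) = -3 + 2*A)
g(P, R) = 73*P
(-31277 + 43133)*(y + g(U(-9), 28)) = (-31277 + 43133)*(-43931 + 73*(-3 + 2*(-9))) = 11856*(-43931 + 73*(-3 - 18)) = 11856*(-43931 + 73*(-21)) = 11856*(-43931 - 1533) = 11856*(-45464) = -539021184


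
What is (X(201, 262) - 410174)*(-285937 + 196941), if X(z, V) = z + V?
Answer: 36462640156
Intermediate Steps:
X(z, V) = V + z
(X(201, 262) - 410174)*(-285937 + 196941) = ((262 + 201) - 410174)*(-285937 + 196941) = (463 - 410174)*(-88996) = -409711*(-88996) = 36462640156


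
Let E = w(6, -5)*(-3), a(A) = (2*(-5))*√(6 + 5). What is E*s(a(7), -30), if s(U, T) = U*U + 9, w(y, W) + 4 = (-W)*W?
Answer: 96483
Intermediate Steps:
w(y, W) = -4 - W² (w(y, W) = -4 + (-W)*W = -4 - W²)
a(A) = -10*√11
E = 87 (E = (-4 - 1*(-5)²)*(-3) = (-4 - 1*25)*(-3) = (-4 - 25)*(-3) = -29*(-3) = 87)
s(U, T) = 9 + U² (s(U, T) = U² + 9 = 9 + U²)
E*s(a(7), -30) = 87*(9 + (-10*√11)²) = 87*(9 + 1100) = 87*1109 = 96483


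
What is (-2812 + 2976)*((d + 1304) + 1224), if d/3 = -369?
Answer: 233044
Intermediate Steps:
d = -1107 (d = 3*(-369) = -1107)
(-2812 + 2976)*((d + 1304) + 1224) = (-2812 + 2976)*((-1107 + 1304) + 1224) = 164*(197 + 1224) = 164*1421 = 233044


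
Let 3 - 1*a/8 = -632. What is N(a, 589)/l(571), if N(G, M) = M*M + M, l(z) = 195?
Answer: 69502/39 ≈ 1782.1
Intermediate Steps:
a = 5080 (a = 24 - 8*(-632) = 24 + 5056 = 5080)
N(G, M) = M + M**2 (N(G, M) = M**2 + M = M + M**2)
N(a, 589)/l(571) = (589*(1 + 589))/195 = (589*590)*(1/195) = 347510*(1/195) = 69502/39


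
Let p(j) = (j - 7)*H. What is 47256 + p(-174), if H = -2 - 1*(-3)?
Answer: 47075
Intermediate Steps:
H = 1 (H = -2 + 3 = 1)
p(j) = -7 + j (p(j) = (j - 7)*1 = (-7 + j)*1 = -7 + j)
47256 + p(-174) = 47256 + (-7 - 174) = 47256 - 181 = 47075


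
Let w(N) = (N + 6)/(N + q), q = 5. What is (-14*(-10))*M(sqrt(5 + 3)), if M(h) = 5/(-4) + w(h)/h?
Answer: -3115/17 + 770*sqrt(2)/17 ≈ -119.18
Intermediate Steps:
w(N) = (6 + N)/(5 + N) (w(N) = (N + 6)/(N + 5) = (6 + N)/(5 + N))
M(h) = -5/4 + (6 + h)/(h*(5 + h)) (M(h) = 5/(-4) + ((6 + h)/(5 + h))/h = 5*(-1/4) + (6 + h)/(h*(5 + h)) = -5/4 + (6 + h)/(h*(5 + h)))
(-14*(-10))*M(sqrt(5 + 3)) = (-14*(-10))*((24 - 21*sqrt(5 + 3) - 5*(sqrt(5 + 3))**2)/(4*(sqrt(5 + 3))*(5 + sqrt(5 + 3)))) = 140*((24 - 42*sqrt(2) - 5*(sqrt(8))**2)/(4*(sqrt(8))*(5 + sqrt(8)))) = 140*((24 - 42*sqrt(2) - 5*(2*sqrt(2))**2)/(4*((2*sqrt(2)))*(5 + 2*sqrt(2)))) = 140*((sqrt(2)/4)*(24 - 42*sqrt(2) - 5*8)/(4*(5 + 2*sqrt(2)))) = 140*((sqrt(2)/4)*(24 - 42*sqrt(2) - 40)/(4*(5 + 2*sqrt(2)))) = 140*((sqrt(2)/4)*(-16 - 42*sqrt(2))/(4*(5 + 2*sqrt(2)))) = 140*(sqrt(2)*(-16 - 42*sqrt(2))/(16*(5 + 2*sqrt(2)))) = 35*sqrt(2)*(-16 - 42*sqrt(2))/(4*(5 + 2*sqrt(2)))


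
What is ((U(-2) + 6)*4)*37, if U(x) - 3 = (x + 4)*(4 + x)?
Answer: 1924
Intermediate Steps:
U(x) = 3 + (4 + x)² (U(x) = 3 + (x + 4)*(4 + x) = 3 + (4 + x)*(4 + x) = 3 + (4 + x)²)
((U(-2) + 6)*4)*37 = (((3 + (4 - 2)²) + 6)*4)*37 = (((3 + 2²) + 6)*4)*37 = (((3 + 4) + 6)*4)*37 = ((7 + 6)*4)*37 = (13*4)*37 = 52*37 = 1924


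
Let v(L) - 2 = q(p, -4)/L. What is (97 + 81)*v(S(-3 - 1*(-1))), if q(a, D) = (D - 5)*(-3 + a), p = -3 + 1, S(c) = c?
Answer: -3649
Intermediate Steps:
p = -2
q(a, D) = (-5 + D)*(-3 + a)
v(L) = 2 + 45/L (v(L) = 2 + (15 - 5*(-2) - 3*(-4) - 4*(-2))/L = 2 + (15 + 10 + 12 + 8)/L = 2 + 45/L)
(97 + 81)*v(S(-3 - 1*(-1))) = (97 + 81)*(2 + 45/(-3 - 1*(-1))) = 178*(2 + 45/(-3 + 1)) = 178*(2 + 45/(-2)) = 178*(2 + 45*(-1/2)) = 178*(2 - 45/2) = 178*(-41/2) = -3649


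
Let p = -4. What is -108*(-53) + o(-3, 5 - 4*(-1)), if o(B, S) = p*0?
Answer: 5724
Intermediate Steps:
o(B, S) = 0 (o(B, S) = -4*0 = 0)
-108*(-53) + o(-3, 5 - 4*(-1)) = -108*(-53) + 0 = 5724 + 0 = 5724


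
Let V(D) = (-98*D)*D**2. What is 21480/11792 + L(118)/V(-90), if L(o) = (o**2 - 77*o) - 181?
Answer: 95914317209/52652754000 ≈ 1.8216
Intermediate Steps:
L(o) = -181 + o**2 - 77*o
V(D) = -98*D**3
21480/11792 + L(118)/V(-90) = 21480/11792 + (-181 + 118**2 - 77*118)/((-98*(-90)**3)) = 21480*(1/11792) + (-181 + 13924 - 9086)/((-98*(-729000))) = 2685/1474 + 4657/71442000 = 95914317209/52652754000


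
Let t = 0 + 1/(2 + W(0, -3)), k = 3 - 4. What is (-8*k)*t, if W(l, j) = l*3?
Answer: 4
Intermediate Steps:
W(l, j) = 3*l
k = -1
t = 1/2 (t = 0 + 1/(2 + 3*0) = 0 + 1/(2 + 0) = 0 + 1/2 = 1/2 ≈ 0.50000)
(-8*k)*t = -8*(-1)*(1/2) = 8*(1/2) = 4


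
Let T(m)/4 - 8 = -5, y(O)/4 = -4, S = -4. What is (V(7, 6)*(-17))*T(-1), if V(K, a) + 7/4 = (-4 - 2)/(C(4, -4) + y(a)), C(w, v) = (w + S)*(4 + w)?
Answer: 561/2 ≈ 280.50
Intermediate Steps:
C(w, v) = (-4 + w)*(4 + w) (C(w, v) = (w - 4)*(4 + w) = (-4 + w)*(4 + w))
y(O) = -16 (y(O) = 4*(-4) = -16)
T(m) = 12 (T(m) = 32 + 4*(-5) = 32 - 20 = 12)
V(K, a) = -11/8 (V(K, a) = -7/4 + (-4 - 2)/((-16 + 4²) - 16) = -7/4 - 6/((-16 + 16) - 16) = -7/4 - 6/(0 - 16) = -7/4 - 6/(-16) = -7/4 - 6*(-1/16) = -7/4 + 3/8 = -11/8)
(V(7, 6)*(-17))*T(-1) = -11/8*(-17)*12 = (187/8)*12 = 561/2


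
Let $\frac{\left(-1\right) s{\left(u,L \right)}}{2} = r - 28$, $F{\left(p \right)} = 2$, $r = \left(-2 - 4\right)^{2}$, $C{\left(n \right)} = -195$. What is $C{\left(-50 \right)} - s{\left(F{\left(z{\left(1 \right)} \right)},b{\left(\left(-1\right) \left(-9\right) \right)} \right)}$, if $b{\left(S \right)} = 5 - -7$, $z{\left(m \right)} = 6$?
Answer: $-179$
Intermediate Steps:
$r = 36$ ($r = \left(-6\right)^{2} = 36$)
$b{\left(S \right)} = 12$ ($b{\left(S \right)} = 5 + 7 = 12$)
$s{\left(u,L \right)} = -16$ ($s{\left(u,L \right)} = - 2 \left(36 - 28\right) = \left(-2\right) 8 = -16$)
$C{\left(-50 \right)} - s{\left(F{\left(z{\left(1 \right)} \right)},b{\left(\left(-1\right) \left(-9\right) \right)} \right)} = -195 - -16 = -195 + 16 = -179$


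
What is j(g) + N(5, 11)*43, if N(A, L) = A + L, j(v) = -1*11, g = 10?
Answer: 677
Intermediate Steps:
j(v) = -11
j(g) + N(5, 11)*43 = -11 + (5 + 11)*43 = -11 + 16*43 = -11 + 688 = 677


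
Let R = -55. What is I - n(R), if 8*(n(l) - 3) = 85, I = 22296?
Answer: 178259/8 ≈ 22282.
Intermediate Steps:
n(l) = 109/8 (n(l) = 3 + (⅛)*85 = 3 + 85/8 = 109/8)
I - n(R) = 22296 - 1*109/8 = 22296 - 109/8 = 178259/8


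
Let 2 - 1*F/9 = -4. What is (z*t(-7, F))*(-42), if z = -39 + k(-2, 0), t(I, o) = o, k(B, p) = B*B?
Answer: 79380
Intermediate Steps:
F = 54 (F = 18 - 9*(-4) = 18 + 36 = 54)
k(B, p) = B²
z = -35 (z = -39 + (-2)² = -39 + 4 = -35)
(z*t(-7, F))*(-42) = -35*54*(-42) = -1890*(-42) = 79380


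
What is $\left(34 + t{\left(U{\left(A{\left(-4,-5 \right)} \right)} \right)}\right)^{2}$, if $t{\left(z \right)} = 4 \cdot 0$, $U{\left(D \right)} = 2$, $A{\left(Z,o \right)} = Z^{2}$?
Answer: $1156$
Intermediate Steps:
$t{\left(z \right)} = 0$
$\left(34 + t{\left(U{\left(A{\left(-4,-5 \right)} \right)} \right)}\right)^{2} = \left(34 + 0\right)^{2} = 34^{2} = 1156$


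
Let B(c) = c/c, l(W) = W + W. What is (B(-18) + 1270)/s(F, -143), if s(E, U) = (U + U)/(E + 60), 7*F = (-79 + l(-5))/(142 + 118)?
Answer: -138680081/520520 ≈ -266.43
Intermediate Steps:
l(W) = 2*W
B(c) = 1
F = -89/1820 (F = ((-79 + 2*(-5))/(142 + 118))/7 = ((-79 - 10)/260)/7 = (-89*1/260)/7 = (1/7)*(-89/260) = -89/1820 ≈ -0.048901)
s(E, U) = 2*U/(60 + E) (s(E, U) = (2*U)/(60 + E) = 2*U/(60 + E))
(B(-18) + 1270)/s(F, -143) = (1 + 1270)/((2*(-143)/(60 - 89/1820))) = 1271/((2*(-143)/(109111/1820))) = 1271/((2*(-143)*(1820/109111))) = 1271/(-520520/109111) = 1271*(-109111/520520) = -138680081/520520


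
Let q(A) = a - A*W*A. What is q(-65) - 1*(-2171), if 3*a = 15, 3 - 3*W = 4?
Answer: 10753/3 ≈ 3584.3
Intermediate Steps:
W = -1/3 (W = 1 - 1/3*4 = 1 - 4/3 = -1/3 ≈ -0.33333)
a = 5 (a = (1/3)*15 = 5)
q(A) = 5 + A**2/3 (q(A) = 5 - A*(-1/3)*A = 5 - (-A/3)*A = 5 - (-1)*A**2/3 = 5 + A**2/3)
q(-65) - 1*(-2171) = (5 + (1/3)*(-65)**2) - 1*(-2171) = (5 + (1/3)*4225) + 2171 = (5 + 4225/3) + 2171 = 4240/3 + 2171 = 10753/3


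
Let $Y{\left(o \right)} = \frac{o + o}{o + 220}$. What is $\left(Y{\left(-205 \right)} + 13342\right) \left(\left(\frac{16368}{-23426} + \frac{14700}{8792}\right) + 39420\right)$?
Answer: $\frac{965218053505436}{1838941} \approx 5.2488 \cdot 10^{8}$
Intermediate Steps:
$Y{\left(o \right)} = \frac{2 o}{220 + o}$
$\left(Y{\left(-205 \right)} + 13342\right) \left(\left(\frac{16368}{-23426} + \frac{14700}{8792}\right) + 39420\right) = \left(2 \left(-205\right) \frac{1}{220 - 205} + 13342\right) \left(\left(\frac{16368}{-23426} + \frac{14700}{8792}\right) + 39420\right) = \left(2 \left(-205\right) \frac{1}{15} + 13342\right) \left(\left(16368 \left(- \frac{1}{23426}\right) + 14700 \cdot \frac{1}{8792}\right) + 39420\right) = \left(2 \left(-205\right) \frac{1}{15} + 13342\right) \left(\left(- \frac{8184}{11713} + \frac{525}{314}\right) + 39420\right) = \left(- \frac{82}{3} + 13342\right) \left(\frac{3579549}{3677882} + 39420\right) = \frac{39944}{3} \cdot \frac{144985687989}{3677882} = \frac{965218053505436}{1838941}$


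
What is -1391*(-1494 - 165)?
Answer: 2307669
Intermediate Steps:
-1391*(-1494 - 165) = -1391*(-1659) = 2307669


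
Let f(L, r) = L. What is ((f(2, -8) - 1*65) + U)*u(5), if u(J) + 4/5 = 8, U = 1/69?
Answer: -52152/115 ≈ -453.50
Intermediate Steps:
U = 1/69 ≈ 0.014493
u(J) = 36/5 (u(J) = -⅘ + 8 = 36/5)
((f(2, -8) - 1*65) + U)*u(5) = ((2 - 1*65) + 1/69)*(36/5) = ((2 - 65) + 1/69)*(36/5) = (-63 + 1/69)*(36/5) = -4346/69*36/5 = -52152/115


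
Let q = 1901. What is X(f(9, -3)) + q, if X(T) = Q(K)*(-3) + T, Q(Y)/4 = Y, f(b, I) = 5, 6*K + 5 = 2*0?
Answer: 1916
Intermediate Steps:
K = -⅚ (K = -⅚ + (2*0)/6 = -⅚ + (⅙)*0 = -⅚ + 0 = -⅚ ≈ -0.83333)
Q(Y) = 4*Y
X(T) = 10 + T (X(T) = (4*(-⅚))*(-3) + T = -10/3*(-3) + T = 10 + T)
X(f(9, -3)) + q = (10 + 5) + 1901 = 15 + 1901 = 1916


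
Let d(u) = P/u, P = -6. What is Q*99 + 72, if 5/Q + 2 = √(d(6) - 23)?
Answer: 513/14 - 495*I*√6/14 ≈ 36.643 - 86.607*I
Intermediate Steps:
d(u) = -6/u
Q = 5/(-2 + 2*I*√6) (Q = 5/(-2 + √(-6/6 - 23)) = 5/(-2 + √(-6*⅙ - 23)) = 5/(-2 + √(-1 - 23)) = 5/(-2 + √(-24)) = 5/(-2 + 2*I*√6) ≈ -0.35714 - 0.87482*I)
Q*99 + 72 = (-5/14 - 5*I*√6/14)*99 + 72 = (-495/14 - 495*I*√6/14) + 72 = 513/14 - 495*I*√6/14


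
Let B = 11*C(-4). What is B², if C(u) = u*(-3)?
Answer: 17424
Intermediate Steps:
C(u) = -3*u
B = 132 (B = 11*(-3*(-4)) = 11*12 = 132)
B² = 132² = 17424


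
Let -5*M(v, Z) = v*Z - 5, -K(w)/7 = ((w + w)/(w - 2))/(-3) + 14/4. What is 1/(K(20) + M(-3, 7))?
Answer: -270/3811 ≈ -0.070848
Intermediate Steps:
K(w) = -49/2 + 14*w/(3*(-2 + w)) (K(w) = -7*(((w + w)/(w - 2))/(-3) + 14/4) = -7*(((2*w)/(-2 + w))*(-⅓) + 14*(¼)) = -7*((2*w/(-2 + w))*(-⅓) + 7/2) = -7*(-2*w/(3*(-2 + w)) + 7/2) = -7*(7/2 - 2*w/(3*(-2 + w))) = -49/2 + 14*w/(3*(-2 + w)))
M(v, Z) = 1 - Z*v/5 (M(v, Z) = -(v*Z - 5)/5 = -(Z*v - 5)/5 = -(-5 + Z*v)/5 = 1 - Z*v/5)
1/(K(20) + M(-3, 7)) = 1/(7*(42 - 17*20)/(6*(-2 + 20)) + (1 - ⅕*7*(-3))) = 1/((7/6)*(42 - 340)/18 + (1 + 21/5)) = 1/((7/6)*(1/18)*(-298) + 26/5) = 1/(-1043/54 + 26/5) = 1/(-3811/270) = -270/3811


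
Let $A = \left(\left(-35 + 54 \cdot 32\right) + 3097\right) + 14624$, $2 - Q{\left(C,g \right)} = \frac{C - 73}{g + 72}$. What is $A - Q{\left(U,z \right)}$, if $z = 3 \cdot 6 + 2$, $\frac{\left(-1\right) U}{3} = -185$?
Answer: $\frac{893193}{46} \approx 19417.0$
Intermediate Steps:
$U = 555$ ($U = \left(-3\right) \left(-185\right) = 555$)
$z = 20$ ($z = 18 + 2 = 20$)
$Q{\left(C,g \right)} = 2 - \frac{-73 + C}{72 + g}$ ($Q{\left(C,g \right)} = 2 - \frac{C - 73}{g + 72} = 2 - \frac{-73 + C}{72 + g}$)
$A = 19414$ ($A = \left(\left(-35 + 1728\right) + 3097\right) + 14624 = \left(1693 + 3097\right) + 14624 = 4790 + 14624 = 19414$)
$A - Q{\left(U,z \right)} = 19414 - \frac{217 - 555 + 2 \cdot 20}{72 + 20} = 19414 - \frac{217 - 555 + 40}{92} = 19414 - \frac{1}{92} \left(-298\right) = 19414 - - \frac{149}{46} = 19414 + \frac{149}{46} = \frac{893193}{46}$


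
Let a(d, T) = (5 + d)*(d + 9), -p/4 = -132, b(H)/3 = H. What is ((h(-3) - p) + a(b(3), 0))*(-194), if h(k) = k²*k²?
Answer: 37830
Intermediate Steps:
b(H) = 3*H
p = 528 (p = -4*(-132) = 528)
a(d, T) = (5 + d)*(9 + d)
h(k) = k⁴
((h(-3) - p) + a(b(3), 0))*(-194) = (((-3)⁴ - 1*528) + (45 + (3*3)² + 14*(3*3)))*(-194) = ((81 - 528) + (45 + 9² + 14*9))*(-194) = (-447 + (45 + 81 + 126))*(-194) = (-447 + 252)*(-194) = -195*(-194) = 37830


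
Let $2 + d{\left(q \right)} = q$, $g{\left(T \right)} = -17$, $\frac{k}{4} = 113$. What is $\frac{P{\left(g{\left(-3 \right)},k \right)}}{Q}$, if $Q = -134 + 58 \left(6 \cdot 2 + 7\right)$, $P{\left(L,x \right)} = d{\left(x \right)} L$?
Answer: $- \frac{3825}{484} \approx -7.9029$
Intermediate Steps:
$k = 452$ ($k = 4 \cdot 113 = 452$)
$d{\left(q \right)} = -2 + q$
$P{\left(L,x \right)} = L \left(-2 + x\right)$ ($P{\left(L,x \right)} = \left(-2 + x\right) L = L \left(-2 + x\right)$)
$Q = 968$ ($Q = -134 + 58 \left(12 + 7\right) = -134 + 58 \cdot 19 = -134 + 1102 = 968$)
$\frac{P{\left(g{\left(-3 \right)},k \right)}}{Q} = \frac{\left(-17\right) \left(-2 + 452\right)}{968} = \left(-17\right) 450 \cdot \frac{1}{968} = \left(-7650\right) \frac{1}{968} = - \frac{3825}{484}$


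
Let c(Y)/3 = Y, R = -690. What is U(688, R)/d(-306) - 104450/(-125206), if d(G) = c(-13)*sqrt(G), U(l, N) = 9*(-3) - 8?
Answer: 52225/62603 - 35*I*sqrt(34)/3978 ≈ 0.83423 - 0.051303*I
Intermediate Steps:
c(Y) = 3*Y
U(l, N) = -35 (U(l, N) = -27 - 8 = -35)
d(G) = -39*sqrt(G) (d(G) = (3*(-13))*sqrt(G) = -39*sqrt(G))
U(688, R)/d(-306) - 104450/(-125206) = -35*I*sqrt(34)/3978 - 104450/(-125206) = -35*I*sqrt(34)/3978 - 104450*(-1/125206) = -35*I*sqrt(34)/3978 + 52225/62603 = 52225/62603 - 35*I*sqrt(34)/3978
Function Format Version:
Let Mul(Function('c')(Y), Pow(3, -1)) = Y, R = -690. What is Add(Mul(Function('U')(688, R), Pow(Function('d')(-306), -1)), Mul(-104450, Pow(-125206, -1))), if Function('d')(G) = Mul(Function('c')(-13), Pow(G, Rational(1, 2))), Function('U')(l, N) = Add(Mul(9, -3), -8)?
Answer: Add(Rational(52225, 62603), Mul(Rational(-35, 3978), I, Pow(34, Rational(1, 2)))) ≈ Add(0.83423, Mul(-0.051303, I))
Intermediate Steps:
Function('c')(Y) = Mul(3, Y)
Function('U')(l, N) = -35 (Function('U')(l, N) = Add(-27, -8) = -35)
Function('d')(G) = Mul(-39, Pow(G, Rational(1, 2))) (Function('d')(G) = Mul(Mul(3, -13), Pow(G, Rational(1, 2))) = Mul(-39, Pow(G, Rational(1, 2))))
Add(Mul(Function('U')(688, R), Pow(Function('d')(-306), -1)), Mul(-104450, Pow(-125206, -1))) = Add(Mul(-35, Pow(Mul(-39, Pow(-306, Rational(1, 2))), -1)), Mul(-104450, Pow(-125206, -1))) = Add(Mul(-35, Pow(Mul(-39, Mul(3, I, Pow(34, Rational(1, 2)))), -1)), Mul(-104450, Rational(-1, 125206))) = Add(Mul(-35, Pow(Mul(-117, I, Pow(34, Rational(1, 2))), -1)), Rational(52225, 62603)) = Add(Mul(-35, Mul(Rational(1, 3978), I, Pow(34, Rational(1, 2)))), Rational(52225, 62603)) = Add(Mul(Rational(-35, 3978), I, Pow(34, Rational(1, 2))), Rational(52225, 62603)) = Add(Rational(52225, 62603), Mul(Rational(-35, 3978), I, Pow(34, Rational(1, 2))))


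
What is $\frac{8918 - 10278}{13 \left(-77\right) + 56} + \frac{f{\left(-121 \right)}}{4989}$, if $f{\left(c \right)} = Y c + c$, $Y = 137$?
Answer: $- \frac{599638}{314307} \approx -1.9078$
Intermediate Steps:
$f{\left(c \right)} = 138 c$ ($f{\left(c \right)} = 137 c + c = 138 c$)
$\frac{8918 - 10278}{13 \left(-77\right) + 56} + \frac{f{\left(-121 \right)}}{4989} = \frac{8918 - 10278}{13 \left(-77\right) + 56} + \frac{138 \left(-121\right)}{4989} = \frac{8918 - 10278}{-1001 + 56} - \frac{5566}{1663} = - \frac{1360}{-945} - \frac{5566}{1663} = \left(-1360\right) \left(- \frac{1}{945}\right) - \frac{5566}{1663} = \frac{272}{189} - \frac{5566}{1663} = - \frac{599638}{314307}$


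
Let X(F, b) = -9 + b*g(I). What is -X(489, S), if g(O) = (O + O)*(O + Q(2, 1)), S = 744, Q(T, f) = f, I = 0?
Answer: 9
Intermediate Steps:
g(O) = 2*O*(1 + O) (g(O) = (O + O)*(O + 1) = (2*O)*(1 + O) = 2*O*(1 + O))
X(F, b) = -9 (X(F, b) = -9 + b*(2*0*(1 + 0)) = -9 + b*(2*0*1) = -9 + b*0 = -9 + 0 = -9)
-X(489, S) = -1*(-9) = 9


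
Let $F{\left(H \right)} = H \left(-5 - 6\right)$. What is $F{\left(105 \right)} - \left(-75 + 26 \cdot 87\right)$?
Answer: $-3342$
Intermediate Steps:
$F{\left(H \right)} = - 11 H$ ($F{\left(H \right)} = H \left(-11\right) = - 11 H$)
$F{\left(105 \right)} - \left(-75 + 26 \cdot 87\right) = \left(-11\right) 105 - \left(-75 + 26 \cdot 87\right) = -1155 - \left(-75 + 2262\right) = -1155 - 2187 = -3342$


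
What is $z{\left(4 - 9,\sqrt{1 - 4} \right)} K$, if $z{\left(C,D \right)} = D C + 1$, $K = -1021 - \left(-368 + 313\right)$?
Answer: $-966 + 4830 i \sqrt{3} \approx -966.0 + 8365.8 i$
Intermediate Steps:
$K = -966$ ($K = -1021 - -55 = -1021 + 55 = -966$)
$z{\left(C,D \right)} = 1 + C D$ ($z{\left(C,D \right)} = C D + 1 = 1 + C D$)
$z{\left(4 - 9,\sqrt{1 - 4} \right)} K = \left(1 + \left(4 - 9\right) \sqrt{1 - 4}\right) \left(-966\right) = \left(1 + \left(4 - 9\right) \sqrt{-3}\right) \left(-966\right) = \left(1 - 5 i \sqrt{3}\right) \left(-966\right) = -966 + 4830 i \sqrt{3}$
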